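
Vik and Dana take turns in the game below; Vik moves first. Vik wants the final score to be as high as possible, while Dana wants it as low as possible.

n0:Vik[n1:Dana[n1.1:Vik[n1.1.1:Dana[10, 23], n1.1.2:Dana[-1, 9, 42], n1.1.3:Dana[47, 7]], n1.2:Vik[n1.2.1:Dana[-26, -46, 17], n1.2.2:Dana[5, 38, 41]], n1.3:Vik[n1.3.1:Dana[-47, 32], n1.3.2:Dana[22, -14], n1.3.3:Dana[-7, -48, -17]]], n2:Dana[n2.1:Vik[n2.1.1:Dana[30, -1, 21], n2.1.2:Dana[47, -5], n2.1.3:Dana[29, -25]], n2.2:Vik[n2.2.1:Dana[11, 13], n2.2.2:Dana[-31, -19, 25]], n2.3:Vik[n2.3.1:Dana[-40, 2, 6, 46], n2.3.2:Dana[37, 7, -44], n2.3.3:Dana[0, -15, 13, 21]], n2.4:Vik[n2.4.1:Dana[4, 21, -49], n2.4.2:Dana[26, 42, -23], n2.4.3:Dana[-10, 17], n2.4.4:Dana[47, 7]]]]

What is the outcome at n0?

-14

n1.1.1 (Dana): min(10, 23) = 10
n1.1.2 (Dana): min(-1, 9, 42) = -1
n1.1.3 (Dana): min(47, 7) = 7
n1.1 (Vik): max(10, -1, 7) = 10
n1.2.1 (Dana): min(-26, -46, 17) = -46
n1.2.2 (Dana): min(5, 38, 41) = 5
n1.2 (Vik): max(-46, 5) = 5
n1.3.1 (Dana): min(-47, 32) = -47
n1.3.2 (Dana): min(22, -14) = -14
n1.3.3 (Dana): min(-7, -48, -17) = -48
n1.3 (Vik): max(-47, -14, -48) = -14
n1 (Dana): min(10, 5, -14) = -14
n2.1.1 (Dana): min(30, -1, 21) = -1
n2.1.2 (Dana): min(47, -5) = -5
n2.1.3 (Dana): min(29, -25) = -25
n2.1 (Vik): max(-1, -5, -25) = -1
n2.2.1 (Dana): min(11, 13) = 11
n2.2.2 (Dana): min(-31, -19, 25) = -31
n2.2 (Vik): max(11, -31) = 11
n2.3.1 (Dana): min(-40, 2, 6, 46) = -40
n2.3.2 (Dana): min(37, 7, -44) = -44
n2.3.3 (Dana): min(0, -15, 13, 21) = -15
n2.3 (Vik): max(-40, -44, -15) = -15
n2.4.1 (Dana): min(4, 21, -49) = -49
n2.4.2 (Dana): min(26, 42, -23) = -23
n2.4.3 (Dana): min(-10, 17) = -10
n2.4.4 (Dana): min(47, 7) = 7
n2.4 (Vik): max(-49, -23, -10, 7) = 7
n2 (Dana): min(-1, 11, -15, 7) = -15
n0 (Vik): max(-14, -15) = -14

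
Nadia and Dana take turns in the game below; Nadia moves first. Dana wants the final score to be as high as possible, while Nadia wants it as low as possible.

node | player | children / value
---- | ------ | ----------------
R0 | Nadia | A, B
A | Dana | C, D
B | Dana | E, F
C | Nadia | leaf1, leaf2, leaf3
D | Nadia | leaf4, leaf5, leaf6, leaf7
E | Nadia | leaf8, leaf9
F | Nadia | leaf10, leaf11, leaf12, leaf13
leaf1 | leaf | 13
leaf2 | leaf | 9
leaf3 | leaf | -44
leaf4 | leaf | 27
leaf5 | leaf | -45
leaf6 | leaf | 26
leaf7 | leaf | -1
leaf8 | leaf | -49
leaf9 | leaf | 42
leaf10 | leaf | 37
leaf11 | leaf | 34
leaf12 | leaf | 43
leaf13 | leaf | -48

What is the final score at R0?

C (Nadia): min(13, 9, -44) = -44
D (Nadia): min(27, -45, 26, -1) = -45
A (Dana): max(-44, -45) = -44
E (Nadia): min(-49, 42) = -49
F (Nadia): min(37, 34, 43, -48) = -48
B (Dana): max(-49, -48) = -48
R0 (Nadia): min(-44, -48) = -48

-48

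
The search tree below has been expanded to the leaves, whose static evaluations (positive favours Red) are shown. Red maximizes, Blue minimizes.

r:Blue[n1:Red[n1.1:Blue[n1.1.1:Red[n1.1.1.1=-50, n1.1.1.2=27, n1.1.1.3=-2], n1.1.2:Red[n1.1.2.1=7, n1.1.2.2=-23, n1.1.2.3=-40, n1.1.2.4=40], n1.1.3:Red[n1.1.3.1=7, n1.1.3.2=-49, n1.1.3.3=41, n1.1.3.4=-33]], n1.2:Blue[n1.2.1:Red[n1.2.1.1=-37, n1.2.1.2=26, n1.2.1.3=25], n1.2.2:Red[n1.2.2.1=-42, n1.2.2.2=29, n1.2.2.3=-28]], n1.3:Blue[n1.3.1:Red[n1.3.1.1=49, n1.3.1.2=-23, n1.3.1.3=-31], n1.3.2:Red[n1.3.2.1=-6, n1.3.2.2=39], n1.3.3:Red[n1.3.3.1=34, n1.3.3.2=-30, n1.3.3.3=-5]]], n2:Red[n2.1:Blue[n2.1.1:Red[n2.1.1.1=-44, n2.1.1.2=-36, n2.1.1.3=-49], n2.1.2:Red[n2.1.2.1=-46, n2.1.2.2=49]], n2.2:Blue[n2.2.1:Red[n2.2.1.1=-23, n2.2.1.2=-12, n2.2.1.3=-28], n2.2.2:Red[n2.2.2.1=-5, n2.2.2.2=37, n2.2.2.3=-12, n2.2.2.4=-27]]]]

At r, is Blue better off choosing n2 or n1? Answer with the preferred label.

n2.1.1 (Red): max(-44, -36, -49) = -36
n2.1.2 (Red): max(-46, 49) = 49
n2.1 (Blue): min(-36, 49) = -36
n2.2.1 (Red): max(-23, -12, -28) = -12
n2.2.2 (Red): max(-5, 37, -12, -27) = 37
n2.2 (Blue): min(-12, 37) = -12
n2 (Red): max(-36, -12) = -12
n1.1.1 (Red): max(-50, 27, -2) = 27
n1.1.2 (Red): max(7, -23, -40, 40) = 40
n1.1.3 (Red): max(7, -49, 41, -33) = 41
n1.1 (Blue): min(27, 40, 41) = 27
n1.2.1 (Red): max(-37, 26, 25) = 26
n1.2.2 (Red): max(-42, 29, -28) = 29
n1.2 (Blue): min(26, 29) = 26
n1.3.1 (Red): max(49, -23, -31) = 49
n1.3.2 (Red): max(-6, 39) = 39
n1.3.3 (Red): max(34, -30, -5) = 34
n1.3 (Blue): min(49, 39, 34) = 34
n1 (Red): max(27, 26, 34) = 34
Blue prefers the lower value; n2=-12, n1=34. n2 is better since -12 < 34.

n2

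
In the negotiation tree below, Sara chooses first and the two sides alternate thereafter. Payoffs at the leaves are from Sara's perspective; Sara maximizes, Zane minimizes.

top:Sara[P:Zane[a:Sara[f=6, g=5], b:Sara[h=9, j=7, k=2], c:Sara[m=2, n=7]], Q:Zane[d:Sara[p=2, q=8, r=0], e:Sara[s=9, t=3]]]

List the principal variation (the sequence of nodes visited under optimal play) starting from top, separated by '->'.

top -> Q -> d -> q

a (Sara): max(6, 5) = 6
b (Sara): max(9, 7, 2) = 9
c (Sara): max(2, 7) = 7
P (Zane): min(6, 9, 7) = 6
d (Sara): max(2, 8, 0) = 8
e (Sara): max(9, 3) = 9
Q (Zane): min(8, 9) = 8
top (Sara): max(6, 8) = 8
At top, Sara picks Q (highest: 8).
At Q, Zane picks d (lowest: 8).
At d, Sara picks q (highest: 8).
Terminal value 8.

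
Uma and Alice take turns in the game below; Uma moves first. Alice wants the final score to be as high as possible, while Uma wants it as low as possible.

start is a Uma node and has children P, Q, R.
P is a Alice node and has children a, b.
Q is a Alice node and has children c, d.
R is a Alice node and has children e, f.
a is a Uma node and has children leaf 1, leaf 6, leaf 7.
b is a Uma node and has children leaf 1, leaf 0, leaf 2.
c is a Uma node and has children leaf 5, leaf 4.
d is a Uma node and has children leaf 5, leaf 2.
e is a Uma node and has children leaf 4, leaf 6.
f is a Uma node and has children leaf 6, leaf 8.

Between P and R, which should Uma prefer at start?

a (Uma): min(1, 6, 7) = 1
b (Uma): min(1, 0, 2) = 0
P (Alice): max(1, 0) = 1
e (Uma): min(4, 6) = 4
f (Uma): min(6, 8) = 6
R (Alice): max(4, 6) = 6
Uma prefers the lower value; P=1, R=6. P is better since 1 < 6.

P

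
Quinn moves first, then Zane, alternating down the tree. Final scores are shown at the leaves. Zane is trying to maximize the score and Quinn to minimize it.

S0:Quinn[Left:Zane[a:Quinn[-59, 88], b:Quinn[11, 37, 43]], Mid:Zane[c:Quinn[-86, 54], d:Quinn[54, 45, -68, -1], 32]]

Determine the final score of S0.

a (Quinn): min(-59, 88) = -59
b (Quinn): min(11, 37, 43) = 11
Left (Zane): max(-59, 11) = 11
c (Quinn): min(-86, 54) = -86
d (Quinn): min(54, 45, -68, -1) = -68
Mid (Zane): max(-86, -68, 32) = 32
S0 (Quinn): min(11, 32) = 11

11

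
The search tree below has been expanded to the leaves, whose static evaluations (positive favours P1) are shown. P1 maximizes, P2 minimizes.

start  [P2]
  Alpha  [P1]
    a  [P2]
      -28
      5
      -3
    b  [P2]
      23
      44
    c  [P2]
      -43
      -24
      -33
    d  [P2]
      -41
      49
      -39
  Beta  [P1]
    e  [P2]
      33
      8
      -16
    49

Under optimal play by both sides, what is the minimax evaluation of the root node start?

23

a (P2): min(-28, 5, -3) = -28
b (P2): min(23, 44) = 23
c (P2): min(-43, -24, -33) = -43
d (P2): min(-41, 49, -39) = -41
Alpha (P1): max(-28, 23, -43, -41) = 23
e (P2): min(33, 8, -16) = -16
Beta (P1): max(-16, 49) = 49
start (P2): min(23, 49) = 23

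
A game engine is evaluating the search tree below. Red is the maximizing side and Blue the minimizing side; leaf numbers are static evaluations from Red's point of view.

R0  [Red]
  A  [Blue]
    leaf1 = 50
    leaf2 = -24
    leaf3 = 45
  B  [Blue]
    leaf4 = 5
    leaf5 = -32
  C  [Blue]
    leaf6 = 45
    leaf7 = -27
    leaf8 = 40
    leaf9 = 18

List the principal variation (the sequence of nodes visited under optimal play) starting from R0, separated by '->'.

A (Blue): min(50, -24, 45) = -24
B (Blue): min(5, -32) = -32
C (Blue): min(45, -27, 40, 18) = -27
R0 (Red): max(-24, -32, -27) = -24
At R0, Red picks A (highest: -24).
At A, Blue picks leaf2 (lowest: -24).
Terminal value -24.

R0 -> A -> leaf2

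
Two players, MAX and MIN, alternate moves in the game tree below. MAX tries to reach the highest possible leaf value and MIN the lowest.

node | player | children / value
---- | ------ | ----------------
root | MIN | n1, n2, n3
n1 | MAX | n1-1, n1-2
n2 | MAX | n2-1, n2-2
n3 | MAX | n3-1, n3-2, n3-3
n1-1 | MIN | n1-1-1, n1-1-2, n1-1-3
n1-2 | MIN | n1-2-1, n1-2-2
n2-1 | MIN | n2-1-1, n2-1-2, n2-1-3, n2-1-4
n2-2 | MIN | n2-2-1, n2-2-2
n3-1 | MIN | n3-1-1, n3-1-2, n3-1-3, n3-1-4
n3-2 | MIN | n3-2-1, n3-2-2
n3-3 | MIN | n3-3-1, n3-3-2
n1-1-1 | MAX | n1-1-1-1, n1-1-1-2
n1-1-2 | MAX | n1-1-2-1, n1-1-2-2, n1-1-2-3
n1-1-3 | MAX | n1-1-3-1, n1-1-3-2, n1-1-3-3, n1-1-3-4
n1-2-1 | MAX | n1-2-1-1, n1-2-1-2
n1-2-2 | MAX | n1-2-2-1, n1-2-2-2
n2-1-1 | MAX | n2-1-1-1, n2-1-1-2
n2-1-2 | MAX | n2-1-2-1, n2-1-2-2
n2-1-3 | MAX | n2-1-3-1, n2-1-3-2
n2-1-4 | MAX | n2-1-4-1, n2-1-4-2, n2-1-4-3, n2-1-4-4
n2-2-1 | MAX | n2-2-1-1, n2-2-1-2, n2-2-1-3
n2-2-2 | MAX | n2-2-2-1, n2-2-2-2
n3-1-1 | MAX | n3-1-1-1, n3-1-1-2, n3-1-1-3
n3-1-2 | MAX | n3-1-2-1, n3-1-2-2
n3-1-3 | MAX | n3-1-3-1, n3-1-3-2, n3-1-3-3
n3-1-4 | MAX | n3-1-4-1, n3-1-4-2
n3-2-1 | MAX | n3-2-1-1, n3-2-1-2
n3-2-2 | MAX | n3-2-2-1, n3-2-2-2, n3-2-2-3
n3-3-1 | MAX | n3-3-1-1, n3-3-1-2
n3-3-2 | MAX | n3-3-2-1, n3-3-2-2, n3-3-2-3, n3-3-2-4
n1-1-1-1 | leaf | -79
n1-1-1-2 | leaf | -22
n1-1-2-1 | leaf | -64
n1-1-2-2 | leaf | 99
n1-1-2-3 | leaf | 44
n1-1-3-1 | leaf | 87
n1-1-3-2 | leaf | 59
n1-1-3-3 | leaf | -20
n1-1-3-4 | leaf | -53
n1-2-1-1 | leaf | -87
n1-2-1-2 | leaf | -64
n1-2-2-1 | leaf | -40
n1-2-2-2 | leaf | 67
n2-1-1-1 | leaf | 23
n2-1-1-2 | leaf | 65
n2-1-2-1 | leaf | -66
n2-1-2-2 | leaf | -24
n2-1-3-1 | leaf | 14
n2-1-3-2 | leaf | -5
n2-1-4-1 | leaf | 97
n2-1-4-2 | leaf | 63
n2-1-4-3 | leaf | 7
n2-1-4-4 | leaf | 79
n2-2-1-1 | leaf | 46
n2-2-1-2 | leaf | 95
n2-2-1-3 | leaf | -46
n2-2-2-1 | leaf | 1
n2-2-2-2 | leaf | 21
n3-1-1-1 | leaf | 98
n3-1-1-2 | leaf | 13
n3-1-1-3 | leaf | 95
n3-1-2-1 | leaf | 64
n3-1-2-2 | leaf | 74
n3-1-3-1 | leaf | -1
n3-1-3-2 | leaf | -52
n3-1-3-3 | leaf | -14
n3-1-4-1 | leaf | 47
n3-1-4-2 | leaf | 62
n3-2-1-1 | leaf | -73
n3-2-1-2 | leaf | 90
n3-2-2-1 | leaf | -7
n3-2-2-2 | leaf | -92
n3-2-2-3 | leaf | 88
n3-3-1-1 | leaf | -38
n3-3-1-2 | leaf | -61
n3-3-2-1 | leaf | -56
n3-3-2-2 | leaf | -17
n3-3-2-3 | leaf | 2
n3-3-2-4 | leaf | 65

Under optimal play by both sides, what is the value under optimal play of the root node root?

-22

n1-1-1 (MAX): max(-79, -22) = -22
n1-1-2 (MAX): max(-64, 99, 44) = 99
n1-1-3 (MAX): max(87, 59, -20, -53) = 87
n1-1 (MIN): min(-22, 99, 87) = -22
n1-2-1 (MAX): max(-87, -64) = -64
n1-2-2 (MAX): max(-40, 67) = 67
n1-2 (MIN): min(-64, 67) = -64
n1 (MAX): max(-22, -64) = -22
n2-1-1 (MAX): max(23, 65) = 65
n2-1-2 (MAX): max(-66, -24) = -24
n2-1-3 (MAX): max(14, -5) = 14
n2-1-4 (MAX): max(97, 63, 7, 79) = 97
n2-1 (MIN): min(65, -24, 14, 97) = -24
n2-2-1 (MAX): max(46, 95, -46) = 95
n2-2-2 (MAX): max(1, 21) = 21
n2-2 (MIN): min(95, 21) = 21
n2 (MAX): max(-24, 21) = 21
n3-1-1 (MAX): max(98, 13, 95) = 98
n3-1-2 (MAX): max(64, 74) = 74
n3-1-3 (MAX): max(-1, -52, -14) = -1
n3-1-4 (MAX): max(47, 62) = 62
n3-1 (MIN): min(98, 74, -1, 62) = -1
n3-2-1 (MAX): max(-73, 90) = 90
n3-2-2 (MAX): max(-7, -92, 88) = 88
n3-2 (MIN): min(90, 88) = 88
n3-3-1 (MAX): max(-38, -61) = -38
n3-3-2 (MAX): max(-56, -17, 2, 65) = 65
n3-3 (MIN): min(-38, 65) = -38
n3 (MAX): max(-1, 88, -38) = 88
root (MIN): min(-22, 21, 88) = -22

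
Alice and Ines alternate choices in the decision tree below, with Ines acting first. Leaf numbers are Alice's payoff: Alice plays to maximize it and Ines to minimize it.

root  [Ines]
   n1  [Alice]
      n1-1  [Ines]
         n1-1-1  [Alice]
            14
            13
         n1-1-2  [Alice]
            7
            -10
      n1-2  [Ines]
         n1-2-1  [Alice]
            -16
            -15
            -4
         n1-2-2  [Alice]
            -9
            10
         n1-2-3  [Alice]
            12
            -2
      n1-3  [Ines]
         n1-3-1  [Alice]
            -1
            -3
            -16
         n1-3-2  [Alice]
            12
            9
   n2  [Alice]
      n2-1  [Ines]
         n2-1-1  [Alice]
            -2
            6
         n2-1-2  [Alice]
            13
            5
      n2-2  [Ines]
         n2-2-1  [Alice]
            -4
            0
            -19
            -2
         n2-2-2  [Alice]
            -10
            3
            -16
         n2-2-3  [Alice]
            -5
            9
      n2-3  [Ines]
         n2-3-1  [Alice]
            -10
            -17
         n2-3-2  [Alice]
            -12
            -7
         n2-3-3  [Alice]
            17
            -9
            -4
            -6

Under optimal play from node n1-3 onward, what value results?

n1-3-1 (Alice): max(-1, -3, -16) = -1
n1-3-2 (Alice): max(12, 9) = 12
n1-3 (Ines): min(-1, 12) = -1

-1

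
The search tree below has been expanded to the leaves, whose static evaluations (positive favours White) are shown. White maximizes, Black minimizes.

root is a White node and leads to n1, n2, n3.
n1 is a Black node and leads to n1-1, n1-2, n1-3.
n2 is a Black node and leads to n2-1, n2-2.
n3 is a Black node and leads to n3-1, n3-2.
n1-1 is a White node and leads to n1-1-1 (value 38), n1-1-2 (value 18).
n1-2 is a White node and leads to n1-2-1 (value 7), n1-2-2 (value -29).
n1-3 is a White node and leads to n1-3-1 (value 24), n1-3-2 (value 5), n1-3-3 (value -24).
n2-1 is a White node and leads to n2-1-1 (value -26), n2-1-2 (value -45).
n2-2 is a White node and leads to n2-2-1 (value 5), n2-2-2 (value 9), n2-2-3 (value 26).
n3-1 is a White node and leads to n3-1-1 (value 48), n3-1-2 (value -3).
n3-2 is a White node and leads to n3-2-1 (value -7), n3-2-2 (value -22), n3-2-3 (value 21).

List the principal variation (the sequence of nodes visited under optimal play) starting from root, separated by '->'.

root -> n3 -> n3-2 -> n3-2-3

n1-1 (White): max(38, 18) = 38
n1-2 (White): max(7, -29) = 7
n1-3 (White): max(24, 5, -24) = 24
n1 (Black): min(38, 7, 24) = 7
n2-1 (White): max(-26, -45) = -26
n2-2 (White): max(5, 9, 26) = 26
n2 (Black): min(-26, 26) = -26
n3-1 (White): max(48, -3) = 48
n3-2 (White): max(-7, -22, 21) = 21
n3 (Black): min(48, 21) = 21
root (White): max(7, -26, 21) = 21
At root, White picks n3 (highest: 21).
At n3, Black picks n3-2 (lowest: 21).
At n3-2, White picks n3-2-3 (highest: 21).
Terminal value 21.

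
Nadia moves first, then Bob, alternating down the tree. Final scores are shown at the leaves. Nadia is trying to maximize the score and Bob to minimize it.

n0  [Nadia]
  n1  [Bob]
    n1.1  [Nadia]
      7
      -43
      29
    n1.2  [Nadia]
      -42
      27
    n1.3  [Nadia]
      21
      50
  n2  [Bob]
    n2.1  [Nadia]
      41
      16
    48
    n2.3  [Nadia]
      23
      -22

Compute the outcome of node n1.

27

n1.1 (Nadia): max(7, -43, 29) = 29
n1.2 (Nadia): max(-42, 27) = 27
n1.3 (Nadia): max(21, 50) = 50
n1 (Bob): min(29, 27, 50) = 27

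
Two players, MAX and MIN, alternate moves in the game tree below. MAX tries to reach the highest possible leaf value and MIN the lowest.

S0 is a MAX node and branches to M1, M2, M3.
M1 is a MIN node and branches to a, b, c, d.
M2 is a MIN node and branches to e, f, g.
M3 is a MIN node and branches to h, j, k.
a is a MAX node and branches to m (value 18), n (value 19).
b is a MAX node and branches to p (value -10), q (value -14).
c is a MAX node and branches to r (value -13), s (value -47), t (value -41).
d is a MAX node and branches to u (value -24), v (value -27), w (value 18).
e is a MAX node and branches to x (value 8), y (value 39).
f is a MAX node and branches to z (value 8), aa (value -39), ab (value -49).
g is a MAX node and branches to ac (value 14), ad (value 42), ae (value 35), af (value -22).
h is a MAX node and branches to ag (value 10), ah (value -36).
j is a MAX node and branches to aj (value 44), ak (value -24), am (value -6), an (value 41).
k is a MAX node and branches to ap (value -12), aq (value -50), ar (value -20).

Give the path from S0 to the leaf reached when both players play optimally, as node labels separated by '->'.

S0 -> M2 -> f -> z

a (MAX): max(18, 19) = 19
b (MAX): max(-10, -14) = -10
c (MAX): max(-13, -47, -41) = -13
d (MAX): max(-24, -27, 18) = 18
M1 (MIN): min(19, -10, -13, 18) = -13
e (MAX): max(8, 39) = 39
f (MAX): max(8, -39, -49) = 8
g (MAX): max(14, 42, 35, -22) = 42
M2 (MIN): min(39, 8, 42) = 8
h (MAX): max(10, -36) = 10
j (MAX): max(44, -24, -6, 41) = 44
k (MAX): max(-12, -50, -20) = -12
M3 (MIN): min(10, 44, -12) = -12
S0 (MAX): max(-13, 8, -12) = 8
At S0, MAX picks M2 (highest: 8).
At M2, MIN picks f (lowest: 8).
At f, MAX picks z (highest: 8).
Terminal value 8.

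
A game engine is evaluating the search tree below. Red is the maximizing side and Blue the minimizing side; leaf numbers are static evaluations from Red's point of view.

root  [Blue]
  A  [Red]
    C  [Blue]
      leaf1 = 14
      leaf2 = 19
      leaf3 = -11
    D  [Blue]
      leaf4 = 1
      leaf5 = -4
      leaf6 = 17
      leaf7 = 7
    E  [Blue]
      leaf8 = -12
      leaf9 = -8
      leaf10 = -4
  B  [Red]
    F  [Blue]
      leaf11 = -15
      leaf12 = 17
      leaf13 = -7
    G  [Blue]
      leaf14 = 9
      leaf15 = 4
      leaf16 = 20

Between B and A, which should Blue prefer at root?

A

F (Blue): min(-15, 17, -7) = -15
G (Blue): min(9, 4, 20) = 4
B (Red): max(-15, 4) = 4
C (Blue): min(14, 19, -11) = -11
D (Blue): min(1, -4, 17, 7) = -4
E (Blue): min(-12, -8, -4) = -12
A (Red): max(-11, -4, -12) = -4
Blue prefers the lower value; B=4, A=-4. A is better since -4 < 4.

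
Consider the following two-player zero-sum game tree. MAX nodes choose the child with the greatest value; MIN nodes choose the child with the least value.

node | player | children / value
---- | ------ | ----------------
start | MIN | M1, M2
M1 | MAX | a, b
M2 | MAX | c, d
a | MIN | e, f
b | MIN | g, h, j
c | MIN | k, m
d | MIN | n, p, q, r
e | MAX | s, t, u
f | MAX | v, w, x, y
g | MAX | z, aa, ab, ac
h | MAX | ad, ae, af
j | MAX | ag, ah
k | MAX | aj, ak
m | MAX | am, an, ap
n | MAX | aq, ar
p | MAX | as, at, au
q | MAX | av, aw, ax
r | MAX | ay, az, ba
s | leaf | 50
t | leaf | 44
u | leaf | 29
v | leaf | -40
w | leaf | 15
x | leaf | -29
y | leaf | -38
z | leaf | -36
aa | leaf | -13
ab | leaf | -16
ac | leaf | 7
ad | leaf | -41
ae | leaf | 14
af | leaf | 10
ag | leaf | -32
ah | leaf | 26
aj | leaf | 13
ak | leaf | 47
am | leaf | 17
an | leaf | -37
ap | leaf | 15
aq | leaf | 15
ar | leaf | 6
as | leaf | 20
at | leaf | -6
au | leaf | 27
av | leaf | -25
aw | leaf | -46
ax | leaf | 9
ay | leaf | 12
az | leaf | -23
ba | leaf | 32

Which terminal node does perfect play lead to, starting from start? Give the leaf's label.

w

e (MAX): max(50, 44, 29) = 50
f (MAX): max(-40, 15, -29, -38) = 15
a (MIN): min(50, 15) = 15
g (MAX): max(-36, -13, -16, 7) = 7
h (MAX): max(-41, 14, 10) = 14
j (MAX): max(-32, 26) = 26
b (MIN): min(7, 14, 26) = 7
M1 (MAX): max(15, 7) = 15
k (MAX): max(13, 47) = 47
m (MAX): max(17, -37, 15) = 17
c (MIN): min(47, 17) = 17
n (MAX): max(15, 6) = 15
p (MAX): max(20, -6, 27) = 27
q (MAX): max(-25, -46, 9) = 9
r (MAX): max(12, -23, 32) = 32
d (MIN): min(15, 27, 9, 32) = 9
M2 (MAX): max(17, 9) = 17
start (MIN): min(15, 17) = 15
At start, MIN picks M1 (lowest: 15).
At M1, MAX picks a (highest: 15).
At a, MIN picks f (lowest: 15).
At f, MAX picks w (highest: 15).
Terminal value 15.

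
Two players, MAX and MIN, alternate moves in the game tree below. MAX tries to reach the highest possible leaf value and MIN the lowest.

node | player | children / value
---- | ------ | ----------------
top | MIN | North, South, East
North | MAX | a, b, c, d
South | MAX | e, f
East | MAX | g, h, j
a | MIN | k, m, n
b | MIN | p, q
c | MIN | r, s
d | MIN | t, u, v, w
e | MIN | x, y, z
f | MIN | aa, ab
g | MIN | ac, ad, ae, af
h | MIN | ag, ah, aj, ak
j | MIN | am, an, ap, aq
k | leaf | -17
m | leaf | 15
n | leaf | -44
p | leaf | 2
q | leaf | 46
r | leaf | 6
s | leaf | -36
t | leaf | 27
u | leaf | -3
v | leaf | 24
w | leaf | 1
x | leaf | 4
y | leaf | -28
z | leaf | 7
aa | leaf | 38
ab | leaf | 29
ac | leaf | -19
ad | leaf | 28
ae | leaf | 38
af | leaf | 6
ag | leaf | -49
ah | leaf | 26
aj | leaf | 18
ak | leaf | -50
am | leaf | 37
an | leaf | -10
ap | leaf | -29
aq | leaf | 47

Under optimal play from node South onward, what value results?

e (MIN): min(4, -28, 7) = -28
f (MIN): min(38, 29) = 29
South (MAX): max(-28, 29) = 29

29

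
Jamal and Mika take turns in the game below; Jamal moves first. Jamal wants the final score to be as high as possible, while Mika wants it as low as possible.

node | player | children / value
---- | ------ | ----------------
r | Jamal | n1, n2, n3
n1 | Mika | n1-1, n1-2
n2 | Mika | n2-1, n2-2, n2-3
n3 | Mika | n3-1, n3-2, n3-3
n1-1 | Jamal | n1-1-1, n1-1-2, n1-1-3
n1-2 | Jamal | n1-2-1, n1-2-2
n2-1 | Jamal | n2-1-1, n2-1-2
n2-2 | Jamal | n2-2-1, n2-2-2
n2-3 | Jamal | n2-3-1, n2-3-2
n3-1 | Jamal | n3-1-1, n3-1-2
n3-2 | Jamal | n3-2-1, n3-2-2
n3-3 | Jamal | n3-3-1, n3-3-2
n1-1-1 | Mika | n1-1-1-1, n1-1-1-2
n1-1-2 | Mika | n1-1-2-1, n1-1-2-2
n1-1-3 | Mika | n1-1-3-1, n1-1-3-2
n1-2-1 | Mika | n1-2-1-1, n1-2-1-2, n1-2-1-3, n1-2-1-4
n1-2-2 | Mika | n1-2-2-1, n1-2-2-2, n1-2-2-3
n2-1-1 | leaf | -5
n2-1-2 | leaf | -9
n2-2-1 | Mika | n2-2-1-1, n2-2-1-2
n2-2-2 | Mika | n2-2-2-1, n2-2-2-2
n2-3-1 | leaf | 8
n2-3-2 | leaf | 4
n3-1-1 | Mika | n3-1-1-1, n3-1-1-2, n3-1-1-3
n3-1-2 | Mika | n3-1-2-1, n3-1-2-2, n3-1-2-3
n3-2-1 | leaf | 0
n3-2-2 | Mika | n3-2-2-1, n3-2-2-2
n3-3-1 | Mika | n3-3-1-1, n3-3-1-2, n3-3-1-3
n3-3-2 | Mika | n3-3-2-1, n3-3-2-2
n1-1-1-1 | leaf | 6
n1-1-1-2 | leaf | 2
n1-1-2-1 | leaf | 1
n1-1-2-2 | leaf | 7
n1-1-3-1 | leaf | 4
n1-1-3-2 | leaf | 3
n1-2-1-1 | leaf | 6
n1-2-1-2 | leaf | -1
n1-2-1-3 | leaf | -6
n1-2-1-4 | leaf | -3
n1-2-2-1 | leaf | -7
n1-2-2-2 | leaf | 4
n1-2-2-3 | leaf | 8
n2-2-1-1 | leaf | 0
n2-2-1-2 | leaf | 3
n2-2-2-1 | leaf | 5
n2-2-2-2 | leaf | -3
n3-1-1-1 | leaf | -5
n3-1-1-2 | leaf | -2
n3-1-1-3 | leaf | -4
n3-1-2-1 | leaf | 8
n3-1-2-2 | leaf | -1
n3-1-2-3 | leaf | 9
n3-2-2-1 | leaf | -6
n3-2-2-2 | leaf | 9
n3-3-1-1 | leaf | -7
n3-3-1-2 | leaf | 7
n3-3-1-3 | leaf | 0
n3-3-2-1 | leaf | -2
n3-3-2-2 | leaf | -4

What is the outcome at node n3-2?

n3-2-2 (Mika): min(-6, 9) = -6
n3-2 (Jamal): max(0, -6) = 0

0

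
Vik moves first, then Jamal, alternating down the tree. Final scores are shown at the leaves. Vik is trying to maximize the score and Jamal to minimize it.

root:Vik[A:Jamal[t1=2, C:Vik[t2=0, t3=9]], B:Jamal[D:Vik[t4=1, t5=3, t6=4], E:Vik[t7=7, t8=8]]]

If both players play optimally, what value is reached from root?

4

C (Vik): max(0, 9) = 9
A (Jamal): min(2, 9) = 2
D (Vik): max(1, 3, 4) = 4
E (Vik): max(7, 8) = 8
B (Jamal): min(4, 8) = 4
root (Vik): max(2, 4) = 4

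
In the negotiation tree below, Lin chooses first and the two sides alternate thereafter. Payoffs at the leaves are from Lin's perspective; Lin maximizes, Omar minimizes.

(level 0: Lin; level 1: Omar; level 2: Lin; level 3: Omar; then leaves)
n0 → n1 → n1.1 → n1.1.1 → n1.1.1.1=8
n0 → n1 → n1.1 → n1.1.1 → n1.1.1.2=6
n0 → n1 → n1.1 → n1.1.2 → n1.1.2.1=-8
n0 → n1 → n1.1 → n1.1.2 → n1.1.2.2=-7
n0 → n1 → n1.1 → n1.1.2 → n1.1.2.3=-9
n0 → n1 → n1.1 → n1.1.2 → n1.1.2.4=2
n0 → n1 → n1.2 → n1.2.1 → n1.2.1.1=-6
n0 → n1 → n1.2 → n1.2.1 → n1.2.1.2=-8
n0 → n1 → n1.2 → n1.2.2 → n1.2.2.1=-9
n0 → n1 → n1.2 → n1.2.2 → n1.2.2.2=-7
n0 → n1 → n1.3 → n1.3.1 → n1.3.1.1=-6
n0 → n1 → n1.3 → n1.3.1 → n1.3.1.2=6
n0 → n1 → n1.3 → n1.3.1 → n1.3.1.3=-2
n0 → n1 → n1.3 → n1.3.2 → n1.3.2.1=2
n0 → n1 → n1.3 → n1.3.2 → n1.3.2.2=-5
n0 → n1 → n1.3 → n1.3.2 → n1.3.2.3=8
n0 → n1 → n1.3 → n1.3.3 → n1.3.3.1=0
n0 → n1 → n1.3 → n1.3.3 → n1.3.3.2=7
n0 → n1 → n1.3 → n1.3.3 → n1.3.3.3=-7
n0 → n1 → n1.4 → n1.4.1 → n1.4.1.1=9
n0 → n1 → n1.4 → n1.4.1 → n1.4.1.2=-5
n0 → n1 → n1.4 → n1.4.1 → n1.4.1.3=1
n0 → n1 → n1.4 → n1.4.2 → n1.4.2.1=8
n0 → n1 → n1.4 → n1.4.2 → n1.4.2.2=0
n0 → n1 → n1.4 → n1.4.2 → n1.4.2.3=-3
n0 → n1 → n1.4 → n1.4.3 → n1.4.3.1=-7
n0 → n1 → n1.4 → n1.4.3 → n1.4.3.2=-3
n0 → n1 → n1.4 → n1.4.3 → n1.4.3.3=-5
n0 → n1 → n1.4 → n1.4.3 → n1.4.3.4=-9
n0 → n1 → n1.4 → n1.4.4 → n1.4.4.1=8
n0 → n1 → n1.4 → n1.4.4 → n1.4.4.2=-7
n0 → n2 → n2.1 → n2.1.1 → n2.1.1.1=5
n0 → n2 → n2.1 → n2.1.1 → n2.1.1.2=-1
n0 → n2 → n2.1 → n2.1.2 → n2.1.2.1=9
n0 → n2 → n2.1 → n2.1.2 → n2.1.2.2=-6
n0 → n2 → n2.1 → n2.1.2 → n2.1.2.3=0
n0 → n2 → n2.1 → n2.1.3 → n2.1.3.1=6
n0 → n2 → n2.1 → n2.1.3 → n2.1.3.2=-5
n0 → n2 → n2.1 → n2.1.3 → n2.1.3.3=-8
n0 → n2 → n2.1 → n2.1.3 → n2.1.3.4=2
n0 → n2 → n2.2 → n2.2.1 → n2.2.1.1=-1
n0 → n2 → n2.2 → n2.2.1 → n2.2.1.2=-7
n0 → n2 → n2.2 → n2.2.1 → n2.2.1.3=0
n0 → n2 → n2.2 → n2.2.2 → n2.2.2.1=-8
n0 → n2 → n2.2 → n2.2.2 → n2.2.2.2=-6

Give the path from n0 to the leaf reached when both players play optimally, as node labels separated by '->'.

n1.1.1 (Omar): min(8, 6) = 6
n1.1.2 (Omar): min(-8, -7, -9, 2) = -9
n1.1 (Lin): max(6, -9) = 6
n1.2.1 (Omar): min(-6, -8) = -8
n1.2.2 (Omar): min(-9, -7) = -9
n1.2 (Lin): max(-8, -9) = -8
n1.3.1 (Omar): min(-6, 6, -2) = -6
n1.3.2 (Omar): min(2, -5, 8) = -5
n1.3.3 (Omar): min(0, 7, -7) = -7
n1.3 (Lin): max(-6, -5, -7) = -5
n1.4.1 (Omar): min(9, -5, 1) = -5
n1.4.2 (Omar): min(8, 0, -3) = -3
n1.4.3 (Omar): min(-7, -3, -5, -9) = -9
n1.4.4 (Omar): min(8, -7) = -7
n1.4 (Lin): max(-5, -3, -9, -7) = -3
n1 (Omar): min(6, -8, -5, -3) = -8
n2.1.1 (Omar): min(5, -1) = -1
n2.1.2 (Omar): min(9, -6, 0) = -6
n2.1.3 (Omar): min(6, -5, -8, 2) = -8
n2.1 (Lin): max(-1, -6, -8) = -1
n2.2.1 (Omar): min(-1, -7, 0) = -7
n2.2.2 (Omar): min(-8, -6) = -8
n2.2 (Lin): max(-7, -8) = -7
n2 (Omar): min(-1, -7) = -7
n0 (Lin): max(-8, -7) = -7
At n0, Lin picks n2 (highest: -7).
At n2, Omar picks n2.2 (lowest: -7).
At n2.2, Lin picks n2.2.1 (highest: -7).
At n2.2.1, Omar picks n2.2.1.2 (lowest: -7).
Terminal value -7.

n0 -> n2 -> n2.2 -> n2.2.1 -> n2.2.1.2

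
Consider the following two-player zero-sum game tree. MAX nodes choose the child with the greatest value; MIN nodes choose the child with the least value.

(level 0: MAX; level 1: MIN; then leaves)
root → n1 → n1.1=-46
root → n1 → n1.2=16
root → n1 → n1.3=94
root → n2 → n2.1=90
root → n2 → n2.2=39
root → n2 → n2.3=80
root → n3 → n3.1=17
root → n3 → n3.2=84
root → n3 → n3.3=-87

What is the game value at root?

39

n1 (MIN): min(-46, 16, 94) = -46
n2 (MIN): min(90, 39, 80) = 39
n3 (MIN): min(17, 84, -87) = -87
root (MAX): max(-46, 39, -87) = 39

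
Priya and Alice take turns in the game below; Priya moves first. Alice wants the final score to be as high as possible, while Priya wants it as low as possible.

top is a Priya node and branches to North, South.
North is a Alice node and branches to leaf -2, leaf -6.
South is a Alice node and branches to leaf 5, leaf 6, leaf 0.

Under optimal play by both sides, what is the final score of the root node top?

-2

North (Alice): max(-2, -6) = -2
South (Alice): max(5, 6, 0) = 6
top (Priya): min(-2, 6) = -2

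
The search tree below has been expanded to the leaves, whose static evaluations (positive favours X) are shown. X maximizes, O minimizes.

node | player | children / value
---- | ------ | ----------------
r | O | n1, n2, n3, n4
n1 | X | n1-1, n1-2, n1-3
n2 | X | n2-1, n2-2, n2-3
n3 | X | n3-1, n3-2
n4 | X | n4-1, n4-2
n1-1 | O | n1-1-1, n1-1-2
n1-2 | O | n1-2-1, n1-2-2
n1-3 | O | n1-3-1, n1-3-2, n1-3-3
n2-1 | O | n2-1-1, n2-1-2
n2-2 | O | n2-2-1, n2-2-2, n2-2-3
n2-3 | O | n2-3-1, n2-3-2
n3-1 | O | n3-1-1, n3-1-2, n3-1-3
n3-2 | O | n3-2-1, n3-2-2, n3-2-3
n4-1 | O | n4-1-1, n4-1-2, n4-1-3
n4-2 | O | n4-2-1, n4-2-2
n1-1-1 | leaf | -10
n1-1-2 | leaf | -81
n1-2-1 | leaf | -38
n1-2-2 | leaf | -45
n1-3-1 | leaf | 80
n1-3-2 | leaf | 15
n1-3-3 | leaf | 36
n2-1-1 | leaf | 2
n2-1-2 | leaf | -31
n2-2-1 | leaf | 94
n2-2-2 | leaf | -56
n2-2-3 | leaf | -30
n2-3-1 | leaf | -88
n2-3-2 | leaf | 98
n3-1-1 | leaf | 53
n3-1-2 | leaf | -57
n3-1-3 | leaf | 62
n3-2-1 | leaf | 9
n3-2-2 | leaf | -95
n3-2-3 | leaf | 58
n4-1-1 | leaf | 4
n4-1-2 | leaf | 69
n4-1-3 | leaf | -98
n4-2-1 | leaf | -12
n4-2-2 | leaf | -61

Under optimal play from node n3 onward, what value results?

n3-1 (O): min(53, -57, 62) = -57
n3-2 (O): min(9, -95, 58) = -95
n3 (X): max(-57, -95) = -57

-57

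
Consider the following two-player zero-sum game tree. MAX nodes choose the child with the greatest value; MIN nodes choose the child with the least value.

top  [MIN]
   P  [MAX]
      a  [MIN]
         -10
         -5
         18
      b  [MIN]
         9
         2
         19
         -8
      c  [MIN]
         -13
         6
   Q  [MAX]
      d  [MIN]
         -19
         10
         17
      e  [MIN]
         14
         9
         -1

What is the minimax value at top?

-8

a (MIN): min(-10, -5, 18) = -10
b (MIN): min(9, 2, 19, -8) = -8
c (MIN): min(-13, 6) = -13
P (MAX): max(-10, -8, -13) = -8
d (MIN): min(-19, 10, 17) = -19
e (MIN): min(14, 9, -1) = -1
Q (MAX): max(-19, -1) = -1
top (MIN): min(-8, -1) = -8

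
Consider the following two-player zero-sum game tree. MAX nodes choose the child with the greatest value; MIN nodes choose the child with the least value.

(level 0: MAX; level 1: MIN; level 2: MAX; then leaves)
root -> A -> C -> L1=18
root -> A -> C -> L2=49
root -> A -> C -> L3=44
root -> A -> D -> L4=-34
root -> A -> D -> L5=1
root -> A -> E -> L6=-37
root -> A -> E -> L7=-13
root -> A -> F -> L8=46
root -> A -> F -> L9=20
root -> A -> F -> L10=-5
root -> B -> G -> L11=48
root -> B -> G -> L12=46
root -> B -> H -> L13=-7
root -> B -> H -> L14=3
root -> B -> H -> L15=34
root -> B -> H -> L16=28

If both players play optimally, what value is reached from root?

C (MAX): max(18, 49, 44) = 49
D (MAX): max(-34, 1) = 1
E (MAX): max(-37, -13) = -13
F (MAX): max(46, 20, -5) = 46
A (MIN): min(49, 1, -13, 46) = -13
G (MAX): max(48, 46) = 48
H (MAX): max(-7, 3, 34, 28) = 34
B (MIN): min(48, 34) = 34
root (MAX): max(-13, 34) = 34

34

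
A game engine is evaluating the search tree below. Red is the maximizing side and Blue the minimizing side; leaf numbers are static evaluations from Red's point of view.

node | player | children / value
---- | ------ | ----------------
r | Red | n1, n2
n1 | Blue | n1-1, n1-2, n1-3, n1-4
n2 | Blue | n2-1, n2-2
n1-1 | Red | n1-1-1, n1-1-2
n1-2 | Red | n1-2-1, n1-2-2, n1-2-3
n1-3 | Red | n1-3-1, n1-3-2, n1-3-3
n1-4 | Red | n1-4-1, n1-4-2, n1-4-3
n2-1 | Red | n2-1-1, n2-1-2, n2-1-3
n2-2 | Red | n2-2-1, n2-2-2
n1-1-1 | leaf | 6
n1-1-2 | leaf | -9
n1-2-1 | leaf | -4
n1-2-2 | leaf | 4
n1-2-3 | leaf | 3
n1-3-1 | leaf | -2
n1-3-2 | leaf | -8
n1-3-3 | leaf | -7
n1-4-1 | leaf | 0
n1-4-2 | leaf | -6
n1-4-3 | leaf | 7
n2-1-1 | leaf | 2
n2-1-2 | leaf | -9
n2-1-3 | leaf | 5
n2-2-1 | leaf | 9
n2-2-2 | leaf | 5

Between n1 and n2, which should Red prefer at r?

n1-1 (Red): max(6, -9) = 6
n1-2 (Red): max(-4, 4, 3) = 4
n1-3 (Red): max(-2, -8, -7) = -2
n1-4 (Red): max(0, -6, 7) = 7
n1 (Blue): min(6, 4, -2, 7) = -2
n2-1 (Red): max(2, -9, 5) = 5
n2-2 (Red): max(9, 5) = 9
n2 (Blue): min(5, 9) = 5
Red prefers the higher value; n1=-2, n2=5. n2 is better since 5 > -2.

n2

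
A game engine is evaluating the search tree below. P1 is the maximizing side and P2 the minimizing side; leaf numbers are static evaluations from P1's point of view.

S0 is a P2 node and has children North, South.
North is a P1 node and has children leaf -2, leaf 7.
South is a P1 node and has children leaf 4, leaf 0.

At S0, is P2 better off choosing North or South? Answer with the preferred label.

South

North (P1): max(-2, 7) = 7
South (P1): max(4, 0) = 4
P2 prefers the lower value; North=7, South=4. South is better since 4 < 7.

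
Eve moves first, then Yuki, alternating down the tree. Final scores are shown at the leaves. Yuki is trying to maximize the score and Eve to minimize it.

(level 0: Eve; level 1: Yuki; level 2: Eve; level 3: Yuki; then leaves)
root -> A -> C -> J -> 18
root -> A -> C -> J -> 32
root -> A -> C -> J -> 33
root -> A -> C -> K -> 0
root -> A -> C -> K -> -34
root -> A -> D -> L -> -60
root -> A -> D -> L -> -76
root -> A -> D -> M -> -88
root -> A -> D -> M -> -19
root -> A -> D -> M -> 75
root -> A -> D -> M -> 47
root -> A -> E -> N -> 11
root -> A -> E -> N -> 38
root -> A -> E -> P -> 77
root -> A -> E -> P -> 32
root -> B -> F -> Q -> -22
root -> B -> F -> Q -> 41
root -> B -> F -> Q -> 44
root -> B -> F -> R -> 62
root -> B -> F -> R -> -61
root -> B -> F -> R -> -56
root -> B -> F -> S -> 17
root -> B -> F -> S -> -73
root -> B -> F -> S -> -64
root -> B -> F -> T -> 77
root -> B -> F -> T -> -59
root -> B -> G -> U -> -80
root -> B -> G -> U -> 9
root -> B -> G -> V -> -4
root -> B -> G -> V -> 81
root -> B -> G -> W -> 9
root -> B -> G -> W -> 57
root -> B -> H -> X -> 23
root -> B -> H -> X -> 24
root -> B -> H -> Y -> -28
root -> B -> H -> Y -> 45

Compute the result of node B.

Q (Yuki): max(-22, 41, 44) = 44
R (Yuki): max(62, -61, -56) = 62
S (Yuki): max(17, -73, -64) = 17
T (Yuki): max(77, -59) = 77
F (Eve): min(44, 62, 17, 77) = 17
U (Yuki): max(-80, 9) = 9
V (Yuki): max(-4, 81) = 81
W (Yuki): max(9, 57) = 57
G (Eve): min(9, 81, 57) = 9
X (Yuki): max(23, 24) = 24
Y (Yuki): max(-28, 45) = 45
H (Eve): min(24, 45) = 24
B (Yuki): max(17, 9, 24) = 24

24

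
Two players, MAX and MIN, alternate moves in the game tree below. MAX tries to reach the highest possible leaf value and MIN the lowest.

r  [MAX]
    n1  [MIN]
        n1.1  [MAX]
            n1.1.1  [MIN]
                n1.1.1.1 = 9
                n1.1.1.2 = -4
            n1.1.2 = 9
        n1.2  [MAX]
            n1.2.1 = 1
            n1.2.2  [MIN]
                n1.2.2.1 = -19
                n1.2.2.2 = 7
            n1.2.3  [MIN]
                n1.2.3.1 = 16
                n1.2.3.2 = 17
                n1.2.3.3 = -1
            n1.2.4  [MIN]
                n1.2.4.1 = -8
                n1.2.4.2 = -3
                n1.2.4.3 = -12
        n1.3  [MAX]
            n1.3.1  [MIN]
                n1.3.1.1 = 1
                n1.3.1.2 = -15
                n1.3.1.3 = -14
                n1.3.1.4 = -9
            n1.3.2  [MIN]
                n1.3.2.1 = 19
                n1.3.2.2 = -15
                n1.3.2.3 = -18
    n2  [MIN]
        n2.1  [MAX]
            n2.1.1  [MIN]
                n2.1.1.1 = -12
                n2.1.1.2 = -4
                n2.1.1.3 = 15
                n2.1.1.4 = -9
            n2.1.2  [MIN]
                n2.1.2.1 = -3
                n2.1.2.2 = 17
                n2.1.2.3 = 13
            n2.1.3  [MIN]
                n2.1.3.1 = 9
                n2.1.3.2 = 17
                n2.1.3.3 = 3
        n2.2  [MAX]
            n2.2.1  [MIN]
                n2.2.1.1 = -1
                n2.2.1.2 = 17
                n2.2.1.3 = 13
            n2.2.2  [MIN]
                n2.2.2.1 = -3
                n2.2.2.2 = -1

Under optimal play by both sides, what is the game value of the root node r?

n1.1.1 (MIN): min(9, -4) = -4
n1.1 (MAX): max(-4, 9) = 9
n1.2.2 (MIN): min(-19, 7) = -19
n1.2.3 (MIN): min(16, 17, -1) = -1
n1.2.4 (MIN): min(-8, -3, -12) = -12
n1.2 (MAX): max(1, -19, -1, -12) = 1
n1.3.1 (MIN): min(1, -15, -14, -9) = -15
n1.3.2 (MIN): min(19, -15, -18) = -18
n1.3 (MAX): max(-15, -18) = -15
n1 (MIN): min(9, 1, -15) = -15
n2.1.1 (MIN): min(-12, -4, 15, -9) = -12
n2.1.2 (MIN): min(-3, 17, 13) = -3
n2.1.3 (MIN): min(9, 17, 3) = 3
n2.1 (MAX): max(-12, -3, 3) = 3
n2.2.1 (MIN): min(-1, 17, 13) = -1
n2.2.2 (MIN): min(-3, -1) = -3
n2.2 (MAX): max(-1, -3) = -1
n2 (MIN): min(3, -1) = -1
r (MAX): max(-15, -1) = -1

-1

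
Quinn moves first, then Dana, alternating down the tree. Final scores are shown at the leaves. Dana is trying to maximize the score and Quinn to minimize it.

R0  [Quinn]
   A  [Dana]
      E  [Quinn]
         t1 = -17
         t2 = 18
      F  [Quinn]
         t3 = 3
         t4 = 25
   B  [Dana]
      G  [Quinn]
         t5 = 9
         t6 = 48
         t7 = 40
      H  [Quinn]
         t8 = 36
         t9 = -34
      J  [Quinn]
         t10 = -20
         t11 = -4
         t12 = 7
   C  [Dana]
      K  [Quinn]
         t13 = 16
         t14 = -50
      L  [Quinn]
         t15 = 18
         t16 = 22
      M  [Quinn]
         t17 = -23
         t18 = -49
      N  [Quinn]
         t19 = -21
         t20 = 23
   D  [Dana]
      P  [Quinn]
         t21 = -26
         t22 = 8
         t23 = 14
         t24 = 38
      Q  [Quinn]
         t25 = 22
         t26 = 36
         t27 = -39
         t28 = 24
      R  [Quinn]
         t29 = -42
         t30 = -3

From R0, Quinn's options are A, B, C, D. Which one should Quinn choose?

E (Quinn): min(-17, 18) = -17
F (Quinn): min(3, 25) = 3
A (Dana): max(-17, 3) = 3
G (Quinn): min(9, 48, 40) = 9
H (Quinn): min(36, -34) = -34
J (Quinn): min(-20, -4, 7) = -20
B (Dana): max(9, -34, -20) = 9
K (Quinn): min(16, -50) = -50
L (Quinn): min(18, 22) = 18
M (Quinn): min(-23, -49) = -49
N (Quinn): min(-21, 23) = -21
C (Dana): max(-50, 18, -49, -21) = 18
P (Quinn): min(-26, 8, 14, 38) = -26
Q (Quinn): min(22, 36, -39, 24) = -39
R (Quinn): min(-42, -3) = -42
D (Dana): max(-26, -39, -42) = -26
R0 (Quinn): min(3, 9, 18, -26) = -26
Quinn at R0 wants the lowest of {A=3, B=9, C=18, D=-26}, so chooses D.

D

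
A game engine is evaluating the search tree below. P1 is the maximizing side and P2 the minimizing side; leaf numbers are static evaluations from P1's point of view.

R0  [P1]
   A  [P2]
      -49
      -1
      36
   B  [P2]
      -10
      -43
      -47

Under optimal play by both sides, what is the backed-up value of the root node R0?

A (P2): min(-49, -1, 36) = -49
B (P2): min(-10, -43, -47) = -47
R0 (P1): max(-49, -47) = -47

-47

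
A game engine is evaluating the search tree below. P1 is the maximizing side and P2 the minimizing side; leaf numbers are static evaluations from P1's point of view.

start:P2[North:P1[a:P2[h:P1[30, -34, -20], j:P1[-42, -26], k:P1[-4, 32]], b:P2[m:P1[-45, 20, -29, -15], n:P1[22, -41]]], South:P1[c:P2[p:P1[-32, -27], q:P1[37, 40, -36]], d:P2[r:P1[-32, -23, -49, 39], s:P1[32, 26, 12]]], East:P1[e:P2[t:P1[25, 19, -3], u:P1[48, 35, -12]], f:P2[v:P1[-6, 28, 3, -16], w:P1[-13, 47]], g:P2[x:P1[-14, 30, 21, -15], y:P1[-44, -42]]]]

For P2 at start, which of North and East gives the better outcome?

North

h (P1): max(30, -34, -20) = 30
j (P1): max(-42, -26) = -26
k (P1): max(-4, 32) = 32
a (P2): min(30, -26, 32) = -26
m (P1): max(-45, 20, -29, -15) = 20
n (P1): max(22, -41) = 22
b (P2): min(20, 22) = 20
North (P1): max(-26, 20) = 20
t (P1): max(25, 19, -3) = 25
u (P1): max(48, 35, -12) = 48
e (P2): min(25, 48) = 25
v (P1): max(-6, 28, 3, -16) = 28
w (P1): max(-13, 47) = 47
f (P2): min(28, 47) = 28
x (P1): max(-14, 30, 21, -15) = 30
y (P1): max(-44, -42) = -42
g (P2): min(30, -42) = -42
East (P1): max(25, 28, -42) = 28
P2 prefers the lower value; North=20, East=28. North is better since 20 < 28.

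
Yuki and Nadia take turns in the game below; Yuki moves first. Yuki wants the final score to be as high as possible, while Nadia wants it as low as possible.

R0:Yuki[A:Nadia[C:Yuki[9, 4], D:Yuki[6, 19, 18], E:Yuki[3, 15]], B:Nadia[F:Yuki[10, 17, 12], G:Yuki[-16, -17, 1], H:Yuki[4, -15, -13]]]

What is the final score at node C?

C (Yuki): max(9, 4) = 9

9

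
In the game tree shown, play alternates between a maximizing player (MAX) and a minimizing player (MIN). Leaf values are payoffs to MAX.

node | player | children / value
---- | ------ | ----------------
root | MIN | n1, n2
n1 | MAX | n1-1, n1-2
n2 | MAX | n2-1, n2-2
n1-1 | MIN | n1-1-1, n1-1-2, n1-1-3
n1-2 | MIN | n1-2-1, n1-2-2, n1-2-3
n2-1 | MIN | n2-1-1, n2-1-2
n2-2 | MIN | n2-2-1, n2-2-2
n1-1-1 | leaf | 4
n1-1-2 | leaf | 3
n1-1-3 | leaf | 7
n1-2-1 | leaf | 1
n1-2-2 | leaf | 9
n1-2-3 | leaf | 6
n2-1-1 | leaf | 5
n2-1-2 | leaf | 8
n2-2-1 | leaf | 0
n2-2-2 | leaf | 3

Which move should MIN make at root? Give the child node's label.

n1

n1-1 (MIN): min(4, 3, 7) = 3
n1-2 (MIN): min(1, 9, 6) = 1
n1 (MAX): max(3, 1) = 3
n2-1 (MIN): min(5, 8) = 5
n2-2 (MIN): min(0, 3) = 0
n2 (MAX): max(5, 0) = 5
root (MIN): min(3, 5) = 3
MIN at root wants the lowest of {n1=3, n2=5}, so chooses n1.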